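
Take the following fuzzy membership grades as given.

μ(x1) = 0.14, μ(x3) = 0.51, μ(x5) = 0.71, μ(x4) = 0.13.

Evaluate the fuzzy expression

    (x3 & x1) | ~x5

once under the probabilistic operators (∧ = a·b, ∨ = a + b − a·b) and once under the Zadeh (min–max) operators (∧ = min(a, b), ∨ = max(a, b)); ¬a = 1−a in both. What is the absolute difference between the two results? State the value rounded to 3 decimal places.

Under probabilistic:
  x3 & x1 = a·b on (0.5100, 0.1400) = 0.0714
  ~x5 = 1 − 0.7100 = 0.2900
  (x3 & x1) | ~x5 = a + b − a·b on (0.0714, 0.2900) = 0.3407
  → value = 0.3407
Under Zadeh (min–max):
  x3 & x1 = min(a, b) on (0.51, 0.14) = 0.14
  ~x5 = 1 − 0.71 = 0.29
  (x3 & x1) | ~x5 = max(a, b) on (0.14, 0.29) = 0.29
  → value = 0.2900
|0.3407 − 0.2900| = 0.051

0.051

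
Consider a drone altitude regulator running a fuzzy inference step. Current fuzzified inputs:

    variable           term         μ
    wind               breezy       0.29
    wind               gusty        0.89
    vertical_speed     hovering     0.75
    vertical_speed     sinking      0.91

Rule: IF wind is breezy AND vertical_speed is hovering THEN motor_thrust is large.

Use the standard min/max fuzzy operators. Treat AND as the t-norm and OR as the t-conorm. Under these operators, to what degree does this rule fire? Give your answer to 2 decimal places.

0.29

firing strength: breezy=0.29, hovering=0.75; AND[min(a, b)] → w = 0.29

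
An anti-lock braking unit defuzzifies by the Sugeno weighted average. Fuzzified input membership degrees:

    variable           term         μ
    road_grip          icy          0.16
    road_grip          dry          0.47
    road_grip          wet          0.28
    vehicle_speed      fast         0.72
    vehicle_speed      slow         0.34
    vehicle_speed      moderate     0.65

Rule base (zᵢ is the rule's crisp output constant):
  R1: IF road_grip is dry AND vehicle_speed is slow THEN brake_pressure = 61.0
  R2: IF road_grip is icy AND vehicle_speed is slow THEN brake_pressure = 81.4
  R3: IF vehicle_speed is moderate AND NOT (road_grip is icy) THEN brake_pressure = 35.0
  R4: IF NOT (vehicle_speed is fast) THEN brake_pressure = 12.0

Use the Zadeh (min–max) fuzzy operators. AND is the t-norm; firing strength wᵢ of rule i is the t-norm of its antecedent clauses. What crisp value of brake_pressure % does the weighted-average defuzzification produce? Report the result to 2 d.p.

R1 (z=61.0): dry=0.47, slow=0.34; AND[min(a, b)] → w = 0.34
R2 (z=81.4): icy=0.16, slow=0.34; AND[min(a, b)] → w = 0.16
R3 (z=35.0): moderate=0.65, ¬icy=1−0.16=0.84; AND[min(a, b)] → w = 0.65
R4 (z=12.0): ¬fast=1−0.72=0.28 → w = 0.28
Weighted average = (0.34·61.0 + 0.16·81.4 + 0.65·35.0 + 0.28·12.0) / (0.34 + 0.16 + 0.65 + 0.28)
  = 59.8740 / 1.4300 = 41.87

41.87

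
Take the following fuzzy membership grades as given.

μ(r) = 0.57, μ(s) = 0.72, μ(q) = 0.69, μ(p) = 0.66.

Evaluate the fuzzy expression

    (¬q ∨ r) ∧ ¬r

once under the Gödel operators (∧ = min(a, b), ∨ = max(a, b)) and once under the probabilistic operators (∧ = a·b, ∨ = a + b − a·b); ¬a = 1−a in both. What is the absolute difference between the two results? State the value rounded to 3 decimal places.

0.128

Under Gödel:
  ¬q = 1 − 0.69 = 0.31
  ¬q ∨ r = max(a, b) on (0.31, 0.57) = 0.57
  ¬r = 1 − 0.57 = 0.43
  (¬q ∨ r) ∧ ¬r = min(a, b) on (0.57, 0.43) = 0.43
  → value = 0.4300
Under probabilistic:
  ¬q = 1 − 0.6900 = 0.3100
  ¬q ∨ r = a + b − a·b on (0.3100, 0.5700) = 0.7033
  ¬r = 1 − 0.5700 = 0.4300
  (¬q ∨ r) ∧ ¬r = a·b on (0.7033, 0.4300) = 0.3024
  → value = 0.3024
|0.4300 − 0.3024| = 0.128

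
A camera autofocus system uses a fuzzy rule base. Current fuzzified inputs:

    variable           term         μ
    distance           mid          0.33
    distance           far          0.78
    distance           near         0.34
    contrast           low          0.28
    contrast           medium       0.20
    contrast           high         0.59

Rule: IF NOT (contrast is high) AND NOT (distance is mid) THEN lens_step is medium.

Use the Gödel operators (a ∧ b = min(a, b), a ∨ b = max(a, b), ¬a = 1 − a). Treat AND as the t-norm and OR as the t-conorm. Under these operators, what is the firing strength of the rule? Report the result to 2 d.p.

firing strength: ¬high=1−0.59=0.41, ¬mid=1−0.33=0.67; AND[min(a, b)] → w = 0.41

0.41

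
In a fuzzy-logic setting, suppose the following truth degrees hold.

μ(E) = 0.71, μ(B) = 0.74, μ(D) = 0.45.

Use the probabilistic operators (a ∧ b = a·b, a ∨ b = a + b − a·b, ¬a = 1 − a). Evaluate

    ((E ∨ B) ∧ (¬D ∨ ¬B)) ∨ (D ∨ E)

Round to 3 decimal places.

0.939

E ∨ B = a + b − a·b on (0.7100, 0.7400) = 0.9246
¬D = 1 − 0.4500 = 0.5500
¬B = 1 − 0.7400 = 0.2600
¬D ∨ ¬B = a + b − a·b on (0.5500, 0.2600) = 0.6670
(E ∨ B) ∧ (¬D ∨ ¬B) = a·b on (0.9246, 0.6670) = 0.6167
D ∨ E = a + b − a·b on (0.4500, 0.7100) = 0.8405
((E ∨ B) ∧ (¬D ∨ ¬B)) ∨ (D ∨ E) = a + b − a·b on (0.6167, 0.8405) = 0.9389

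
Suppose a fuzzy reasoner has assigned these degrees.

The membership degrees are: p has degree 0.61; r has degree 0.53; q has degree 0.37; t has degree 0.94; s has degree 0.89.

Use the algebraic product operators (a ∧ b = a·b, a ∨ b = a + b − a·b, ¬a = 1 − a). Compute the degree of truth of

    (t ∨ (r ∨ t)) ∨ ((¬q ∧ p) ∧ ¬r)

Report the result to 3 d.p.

0.999

r ∨ t = a + b − a·b on (0.5300, 0.9400) = 0.9718
t ∨ (r ∨ t) = a + b − a·b on (0.9400, 0.9718) = 0.9983
¬q = 1 − 0.3700 = 0.6300
¬q ∧ p = a·b on (0.6300, 0.6100) = 0.3843
¬r = 1 − 0.5300 = 0.4700
(¬q ∧ p) ∧ ¬r = a·b on (0.3843, 0.4700) = 0.1806
(t ∨ (r ∨ t)) ∨ ((¬q ∧ p) ∧ ¬r) = a + b − a·b on (0.9983, 0.1806) = 0.9986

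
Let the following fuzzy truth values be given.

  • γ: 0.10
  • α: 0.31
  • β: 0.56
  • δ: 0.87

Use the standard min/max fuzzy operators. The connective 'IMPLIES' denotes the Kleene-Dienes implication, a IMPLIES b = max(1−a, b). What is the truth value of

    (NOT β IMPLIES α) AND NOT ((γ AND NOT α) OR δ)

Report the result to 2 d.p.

0.13

NOT β = 1 − 0.56 = 0.44
NOT β IMPLIES α  [Kleene-Dienes: max(1−a, b)] with a=0.44, b=0.31 → 0.56
NOT α = 1 − 0.31 = 0.69
γ AND NOT α = min(a, b) on (0.10, 0.69) = 0.10
(γ AND NOT α) OR δ = max(a, b) on (0.10, 0.87) = 0.87
NOT ((γ AND NOT α) OR δ) = 1 − 0.87 = 0.13
(NOT β IMPLIES α) AND NOT ((γ AND NOT α) OR δ) = min(a, b) on (0.56, 0.13) = 0.13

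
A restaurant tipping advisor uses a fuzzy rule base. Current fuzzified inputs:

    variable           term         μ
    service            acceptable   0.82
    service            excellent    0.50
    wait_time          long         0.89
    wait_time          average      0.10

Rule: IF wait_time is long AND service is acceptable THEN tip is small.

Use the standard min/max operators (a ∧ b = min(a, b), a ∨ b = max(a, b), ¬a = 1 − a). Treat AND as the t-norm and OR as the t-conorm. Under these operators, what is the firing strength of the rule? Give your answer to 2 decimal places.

firing strength: long=0.89, acceptable=0.82; AND[min(a, b)] → w = 0.82

0.82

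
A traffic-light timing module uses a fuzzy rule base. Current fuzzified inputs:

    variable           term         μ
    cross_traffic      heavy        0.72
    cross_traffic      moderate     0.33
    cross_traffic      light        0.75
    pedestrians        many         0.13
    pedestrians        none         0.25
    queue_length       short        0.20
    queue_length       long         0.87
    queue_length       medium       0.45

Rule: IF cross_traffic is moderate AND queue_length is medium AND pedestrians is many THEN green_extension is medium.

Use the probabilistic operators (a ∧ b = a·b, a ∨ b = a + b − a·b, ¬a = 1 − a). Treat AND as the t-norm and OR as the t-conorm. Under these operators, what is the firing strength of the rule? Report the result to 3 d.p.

0.019

firing strength: moderate=0.33, medium=0.45, many=0.13; AND[a·b] → w = 0.0193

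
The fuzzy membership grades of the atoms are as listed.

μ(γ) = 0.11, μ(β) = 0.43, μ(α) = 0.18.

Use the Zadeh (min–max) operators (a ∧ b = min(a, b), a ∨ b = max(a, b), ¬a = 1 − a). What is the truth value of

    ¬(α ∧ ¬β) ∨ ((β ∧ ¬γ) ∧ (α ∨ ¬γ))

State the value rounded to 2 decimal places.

¬β = 1 − 0.43 = 0.57
α ∧ ¬β = min(a, b) on (0.18, 0.57) = 0.18
¬(α ∧ ¬β) = 1 − 0.18 = 0.82
¬γ = 1 − 0.11 = 0.89
β ∧ ¬γ = min(a, b) on (0.43, 0.89) = 0.43
¬γ = 1 − 0.11 = 0.89
α ∨ ¬γ = max(a, b) on (0.18, 0.89) = 0.89
(β ∧ ¬γ) ∧ (α ∨ ¬γ) = min(a, b) on (0.43, 0.89) = 0.43
¬(α ∧ ¬β) ∨ ((β ∧ ¬γ) ∧ (α ∨ ¬γ)) = max(a, b) on (0.82, 0.43) = 0.82

0.82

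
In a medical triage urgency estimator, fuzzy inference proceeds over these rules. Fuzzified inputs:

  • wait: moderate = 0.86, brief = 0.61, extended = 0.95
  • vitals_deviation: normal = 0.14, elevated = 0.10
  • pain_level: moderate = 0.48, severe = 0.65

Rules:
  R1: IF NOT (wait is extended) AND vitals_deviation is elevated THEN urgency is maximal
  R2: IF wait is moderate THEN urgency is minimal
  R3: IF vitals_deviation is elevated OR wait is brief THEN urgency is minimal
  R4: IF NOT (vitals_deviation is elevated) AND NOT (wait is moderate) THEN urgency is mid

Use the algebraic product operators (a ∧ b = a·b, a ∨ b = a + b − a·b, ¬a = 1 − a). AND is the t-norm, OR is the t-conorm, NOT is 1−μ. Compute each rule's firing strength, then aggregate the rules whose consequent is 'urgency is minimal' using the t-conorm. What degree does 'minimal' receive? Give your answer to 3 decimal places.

0.951

R1: ¬extended=1−0.95=0.05, elevated=0.10; AND[a·b] → w = 0.0050
R2: moderate=0.86 → w = 0.8600
R3: elevated=0.10, brief=0.61; OR[a + b − a·b] → w = 0.6490
R4: ¬elevated=1−0.10=0.90, ¬moderate=1−0.86=0.14; AND[a·b] → w = 0.1260
Rules with consequent 'minimal': {R2, R3} → strengths 0.8600, 0.6490
Aggregate via t-conorm [a + b − a·b]: 0.9509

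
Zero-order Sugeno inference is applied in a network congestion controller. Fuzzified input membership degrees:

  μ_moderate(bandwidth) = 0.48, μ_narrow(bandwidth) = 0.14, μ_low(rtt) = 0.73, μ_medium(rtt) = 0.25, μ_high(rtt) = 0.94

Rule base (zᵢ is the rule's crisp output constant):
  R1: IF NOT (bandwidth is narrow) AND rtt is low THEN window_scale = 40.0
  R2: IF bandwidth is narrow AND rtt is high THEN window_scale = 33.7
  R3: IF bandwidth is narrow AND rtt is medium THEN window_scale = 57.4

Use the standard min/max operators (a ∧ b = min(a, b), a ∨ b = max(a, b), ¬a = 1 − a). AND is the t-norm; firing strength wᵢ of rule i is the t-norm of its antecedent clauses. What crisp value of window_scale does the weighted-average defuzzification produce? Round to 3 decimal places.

R1 (z=40.0): ¬narrow=1−0.14=0.86, low=0.73; AND[min(a, b)] → w = 0.73
R2 (z=33.7): narrow=0.14, high=0.94; AND[min(a, b)] → w = 0.14
R3 (z=57.4): narrow=0.14, medium=0.25; AND[min(a, b)] → w = 0.14
Weighted average = (0.73·40.0 + 0.14·33.7 + 0.14·57.4) / (0.73 + 0.14 + 0.14)
  = 41.9540 / 1.0100 = 41.539

41.539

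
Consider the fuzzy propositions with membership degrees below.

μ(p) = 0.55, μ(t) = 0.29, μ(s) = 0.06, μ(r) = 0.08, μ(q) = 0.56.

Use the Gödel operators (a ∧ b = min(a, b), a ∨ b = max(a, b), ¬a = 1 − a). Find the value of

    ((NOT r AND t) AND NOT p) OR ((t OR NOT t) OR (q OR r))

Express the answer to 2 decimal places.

NOT r = 1 − 0.08 = 0.92
NOT r AND t = min(a, b) on (0.92, 0.29) = 0.29
NOT p = 1 − 0.55 = 0.45
(NOT r AND t) AND NOT p = min(a, b) on (0.29, 0.45) = 0.29
NOT t = 1 − 0.29 = 0.71
t OR NOT t = max(a, b) on (0.29, 0.71) = 0.71
q OR r = max(a, b) on (0.56, 0.08) = 0.56
(t OR NOT t) OR (q OR r) = max(a, b) on (0.71, 0.56) = 0.71
((NOT r AND t) AND NOT p) OR ((t OR NOT t) OR (q OR r)) = max(a, b) on (0.29, 0.71) = 0.71

0.71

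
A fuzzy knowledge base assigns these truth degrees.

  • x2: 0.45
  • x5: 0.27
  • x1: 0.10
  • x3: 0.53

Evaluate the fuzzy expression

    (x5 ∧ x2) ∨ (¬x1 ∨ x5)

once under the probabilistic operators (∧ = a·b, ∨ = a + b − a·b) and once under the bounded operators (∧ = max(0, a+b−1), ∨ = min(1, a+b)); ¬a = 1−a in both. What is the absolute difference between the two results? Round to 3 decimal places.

0.064

Under probabilistic:
  x5 ∧ x2 = a·b on (0.2700, 0.4500) = 0.1215
  ¬x1 = 1 − 0.1000 = 0.9000
  ¬x1 ∨ x5 = a + b − a·b on (0.9000, 0.2700) = 0.9270
  (x5 ∧ x2) ∨ (¬x1 ∨ x5) = a + b − a·b on (0.1215, 0.9270) = 0.9359
  → value = 0.9359
Under bounded:
  x5 ∧ x2 = max(0, a+b−1) on (0.27, 0.45) = 0.00
  ¬x1 = 1 − 0.10 = 0.90
  ¬x1 ∨ x5 = min(1, a+b) on (0.90, 0.27) = 1.00
  (x5 ∧ x2) ∨ (¬x1 ∨ x5) = min(1, a+b) on (0.00, 1.00) = 1.00
  → value = 1.0000
|0.9359 − 1.0000| = 0.064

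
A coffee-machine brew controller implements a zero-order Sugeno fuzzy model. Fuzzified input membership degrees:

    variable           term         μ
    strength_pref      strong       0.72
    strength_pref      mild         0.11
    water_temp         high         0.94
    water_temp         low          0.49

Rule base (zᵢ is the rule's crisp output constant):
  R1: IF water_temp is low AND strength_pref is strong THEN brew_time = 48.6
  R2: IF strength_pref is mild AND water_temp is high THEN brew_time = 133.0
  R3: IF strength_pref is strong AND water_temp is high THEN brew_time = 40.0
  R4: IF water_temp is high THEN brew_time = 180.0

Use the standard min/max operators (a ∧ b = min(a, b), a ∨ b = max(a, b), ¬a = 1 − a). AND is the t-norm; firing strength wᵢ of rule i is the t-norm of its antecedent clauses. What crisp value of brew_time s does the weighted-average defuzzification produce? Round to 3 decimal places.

104.621

R1 (z=48.6): low=0.49, strong=0.72; AND[min(a, b)] → w = 0.49
R2 (z=133.0): mild=0.11, high=0.94; AND[min(a, b)] → w = 0.11
R3 (z=40.0): strong=0.72, high=0.94; AND[min(a, b)] → w = 0.72
R4 (z=180.0): high=0.94 → w = 0.94
Weighted average = (0.49·48.6 + 0.11·133.0 + 0.72·40.0 + 0.94·180.0) / (0.49 + 0.11 + 0.72 + 0.94)
  = 236.4440 / 2.2600 = 104.621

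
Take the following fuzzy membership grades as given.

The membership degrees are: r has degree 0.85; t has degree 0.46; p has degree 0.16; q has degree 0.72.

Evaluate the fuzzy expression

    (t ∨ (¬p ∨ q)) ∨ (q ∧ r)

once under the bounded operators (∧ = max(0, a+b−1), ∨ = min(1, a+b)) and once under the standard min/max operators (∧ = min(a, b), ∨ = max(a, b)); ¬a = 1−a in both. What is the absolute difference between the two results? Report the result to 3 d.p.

0.160

Under bounded:
  ¬p = 1 − 0.16 = 0.84
  ¬p ∨ q = min(1, a+b) on (0.84, 0.72) = 1.00
  t ∨ (¬p ∨ q) = min(1, a+b) on (0.46, 1.00) = 1.00
  q ∧ r = max(0, a+b−1) on (0.72, 0.85) = 0.57
  (t ∨ (¬p ∨ q)) ∨ (q ∧ r) = min(1, a+b) on (1.00, 0.57) = 1.00
  → value = 1.0000
Under standard min/max:
  ¬p = 1 − 0.16 = 0.84
  ¬p ∨ q = max(a, b) on (0.84, 0.72) = 0.84
  t ∨ (¬p ∨ q) = max(a, b) on (0.46, 0.84) = 0.84
  q ∧ r = min(a, b) on (0.72, 0.85) = 0.72
  (t ∨ (¬p ∨ q)) ∨ (q ∧ r) = max(a, b) on (0.84, 0.72) = 0.84
  → value = 0.8400
|1.0000 − 0.8400| = 0.160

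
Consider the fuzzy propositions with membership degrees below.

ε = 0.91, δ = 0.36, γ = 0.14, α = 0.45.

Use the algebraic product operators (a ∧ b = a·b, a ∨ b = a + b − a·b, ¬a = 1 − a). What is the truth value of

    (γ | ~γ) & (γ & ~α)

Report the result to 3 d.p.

0.068

~γ = 1 − 0.1400 = 0.8600
γ | ~γ = a + b − a·b on (0.1400, 0.8600) = 0.8796
~α = 1 − 0.4500 = 0.5500
γ & ~α = a·b on (0.1400, 0.5500) = 0.0770
(γ | ~γ) & (γ & ~α) = a·b on (0.8796, 0.0770) = 0.0677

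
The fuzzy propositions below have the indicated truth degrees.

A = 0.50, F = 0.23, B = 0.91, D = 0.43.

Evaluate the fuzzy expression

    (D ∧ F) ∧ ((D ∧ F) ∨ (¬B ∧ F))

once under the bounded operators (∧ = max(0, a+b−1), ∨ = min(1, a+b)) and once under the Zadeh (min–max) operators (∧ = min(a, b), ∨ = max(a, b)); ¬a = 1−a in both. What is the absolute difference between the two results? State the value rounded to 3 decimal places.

0.230

Under bounded:
  D ∧ F = max(0, a+b−1) on (0.43, 0.23) = 0.00
  D ∧ F = max(0, a+b−1) on (0.43, 0.23) = 0.00
  ¬B = 1 − 0.91 = 0.09
  ¬B ∧ F = max(0, a+b−1) on (0.09, 0.23) = 0.00
  (D ∧ F) ∨ (¬B ∧ F) = min(1, a+b) on (0.00, 0.00) = 0.00
  (D ∧ F) ∧ ((D ∧ F) ∨ (¬B ∧ F)) = max(0, a+b−1) on (0.00, 0.00) = 0.00
  → value = 0.0000
Under Zadeh (min–max):
  D ∧ F = min(a, b) on (0.43, 0.23) = 0.23
  D ∧ F = min(a, b) on (0.43, 0.23) = 0.23
  ¬B = 1 − 0.91 = 0.09
  ¬B ∧ F = min(a, b) on (0.09, 0.23) = 0.09
  (D ∧ F) ∨ (¬B ∧ F) = max(a, b) on (0.23, 0.09) = 0.23
  (D ∧ F) ∧ ((D ∧ F) ∨ (¬B ∧ F)) = min(a, b) on (0.23, 0.23) = 0.23
  → value = 0.2300
|0.0000 − 0.2300| = 0.230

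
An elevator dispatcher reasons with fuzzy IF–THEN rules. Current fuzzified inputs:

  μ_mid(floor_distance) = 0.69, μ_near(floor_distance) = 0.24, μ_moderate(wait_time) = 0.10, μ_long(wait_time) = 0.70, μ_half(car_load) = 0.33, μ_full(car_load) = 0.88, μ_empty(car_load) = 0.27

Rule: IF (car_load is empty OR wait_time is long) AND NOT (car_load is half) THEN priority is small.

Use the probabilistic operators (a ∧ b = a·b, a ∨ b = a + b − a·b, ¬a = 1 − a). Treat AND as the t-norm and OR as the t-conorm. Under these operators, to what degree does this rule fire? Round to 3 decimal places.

0.523

firing strength: (empty=0.27 OR long=0.70) = 0.7810; AND[a·b] with ¬half=1−0.33=0.67 → w = 0.5233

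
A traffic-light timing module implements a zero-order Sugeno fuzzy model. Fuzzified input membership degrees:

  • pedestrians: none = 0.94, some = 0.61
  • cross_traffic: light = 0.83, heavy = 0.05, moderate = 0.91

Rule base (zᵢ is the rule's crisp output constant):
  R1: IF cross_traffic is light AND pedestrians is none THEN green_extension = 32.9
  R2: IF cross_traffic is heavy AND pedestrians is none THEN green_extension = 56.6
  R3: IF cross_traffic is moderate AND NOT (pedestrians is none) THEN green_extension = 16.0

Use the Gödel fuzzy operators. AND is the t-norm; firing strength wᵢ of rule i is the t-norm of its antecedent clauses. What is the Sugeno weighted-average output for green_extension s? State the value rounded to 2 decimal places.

33.08

R1 (z=32.9): light=0.83, none=0.94; AND[min(a, b)] → w = 0.83
R2 (z=56.6): heavy=0.05, none=0.94; AND[min(a, b)] → w = 0.05
R3 (z=16.0): moderate=0.91, ¬none=1−0.94=0.06; AND[min(a, b)] → w = 0.06
Weighted average = (0.83·32.9 + 0.05·56.6 + 0.06·16.0) / (0.83 + 0.05 + 0.06)
  = 31.0970 / 0.9400 = 33.08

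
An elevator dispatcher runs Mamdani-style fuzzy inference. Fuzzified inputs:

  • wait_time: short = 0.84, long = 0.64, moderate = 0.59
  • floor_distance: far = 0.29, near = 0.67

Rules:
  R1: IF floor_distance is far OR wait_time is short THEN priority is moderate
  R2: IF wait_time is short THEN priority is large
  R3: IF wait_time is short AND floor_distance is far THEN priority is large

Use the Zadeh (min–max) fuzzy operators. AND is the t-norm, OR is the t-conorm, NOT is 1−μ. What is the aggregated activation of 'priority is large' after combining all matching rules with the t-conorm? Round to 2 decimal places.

0.84

R1: far=0.29, short=0.84; OR[max(a, b)] → w = 0.84
R2: short=0.84 → w = 0.84
R3: short=0.84, far=0.29; AND[min(a, b)] → w = 0.29
Rules with consequent 'large': {R2, R3} → strengths 0.84, 0.29
Aggregate via t-conorm [max(a, b)]: 0.84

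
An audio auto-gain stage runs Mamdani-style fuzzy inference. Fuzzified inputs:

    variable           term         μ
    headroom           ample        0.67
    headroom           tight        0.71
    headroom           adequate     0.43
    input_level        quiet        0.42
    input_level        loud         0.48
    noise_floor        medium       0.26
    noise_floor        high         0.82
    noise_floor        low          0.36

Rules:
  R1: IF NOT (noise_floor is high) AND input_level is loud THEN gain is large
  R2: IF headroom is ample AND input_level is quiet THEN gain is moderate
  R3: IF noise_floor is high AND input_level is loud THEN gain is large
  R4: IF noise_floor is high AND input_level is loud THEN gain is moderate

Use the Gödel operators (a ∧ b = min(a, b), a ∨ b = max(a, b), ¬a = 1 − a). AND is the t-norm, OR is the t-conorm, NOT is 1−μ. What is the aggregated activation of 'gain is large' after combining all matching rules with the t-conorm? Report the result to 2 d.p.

0.48

R1: ¬high=1−0.82=0.18, loud=0.48; AND[min(a, b)] → w = 0.18
R2: ample=0.67, quiet=0.42; AND[min(a, b)] → w = 0.42
R3: high=0.82, loud=0.48; AND[min(a, b)] → w = 0.48
R4: high=0.82, loud=0.48; AND[min(a, b)] → w = 0.48
Rules with consequent 'large': {R1, R3} → strengths 0.18, 0.48
Aggregate via t-conorm [max(a, b)]: 0.48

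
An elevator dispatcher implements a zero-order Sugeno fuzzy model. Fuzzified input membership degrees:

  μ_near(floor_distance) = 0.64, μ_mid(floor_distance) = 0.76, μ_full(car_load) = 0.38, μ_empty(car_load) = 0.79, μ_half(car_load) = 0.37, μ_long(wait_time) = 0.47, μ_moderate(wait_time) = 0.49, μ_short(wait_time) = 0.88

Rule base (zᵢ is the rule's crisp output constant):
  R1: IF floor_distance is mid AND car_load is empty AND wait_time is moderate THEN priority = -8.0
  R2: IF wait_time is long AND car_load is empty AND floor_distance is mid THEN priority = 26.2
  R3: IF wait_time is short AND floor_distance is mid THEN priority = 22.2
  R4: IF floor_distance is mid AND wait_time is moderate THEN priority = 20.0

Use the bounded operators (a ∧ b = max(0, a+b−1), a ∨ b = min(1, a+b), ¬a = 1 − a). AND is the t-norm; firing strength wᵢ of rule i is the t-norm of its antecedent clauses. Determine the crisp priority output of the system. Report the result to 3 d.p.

R1 (z=-8.0): mid=0.76, empty=0.79, moderate=0.49; AND[max(0, a+b−1)] → w = 0.04
R2 (z=26.2): long=0.47, empty=0.79, mid=0.76; AND[max(0, a+b−1)] → w = 0.02
R3 (z=22.2): short=0.88, mid=0.76; AND[max(0, a+b−1)] → w = 0.64
R4 (z=20.0): mid=0.76, moderate=0.49; AND[max(0, a+b−1)] → w = 0.25
Weighted average = (0.04·-8.0 + 0.02·26.2 + 0.64·22.2 + 0.25·20.0) / (0.04 + 0.02 + 0.64 + 0.25)
  = 19.4120 / 0.9500 = 20.434

20.434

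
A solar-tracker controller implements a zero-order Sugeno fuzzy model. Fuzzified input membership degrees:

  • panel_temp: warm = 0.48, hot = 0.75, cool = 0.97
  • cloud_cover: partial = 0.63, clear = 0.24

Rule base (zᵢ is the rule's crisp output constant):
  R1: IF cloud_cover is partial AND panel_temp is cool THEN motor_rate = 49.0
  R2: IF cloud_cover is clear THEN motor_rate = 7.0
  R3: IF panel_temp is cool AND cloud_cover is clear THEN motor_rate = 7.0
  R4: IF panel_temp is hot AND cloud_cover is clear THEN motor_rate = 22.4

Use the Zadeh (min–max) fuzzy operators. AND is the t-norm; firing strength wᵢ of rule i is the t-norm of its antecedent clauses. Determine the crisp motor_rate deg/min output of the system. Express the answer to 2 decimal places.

R1 (z=49.0): partial=0.63, cool=0.97; AND[min(a, b)] → w = 0.63
R2 (z=7.0): clear=0.24 → w = 0.24
R3 (z=7.0): cool=0.97, clear=0.24; AND[min(a, b)] → w = 0.24
R4 (z=22.4): hot=0.75, clear=0.24; AND[min(a, b)] → w = 0.24
Weighted average = (0.63·49.0 + 0.24·7.0 + 0.24·7.0 + 0.24·22.4) / (0.63 + 0.24 + 0.24 + 0.24)
  = 39.6060 / 1.3500 = 29.34

29.34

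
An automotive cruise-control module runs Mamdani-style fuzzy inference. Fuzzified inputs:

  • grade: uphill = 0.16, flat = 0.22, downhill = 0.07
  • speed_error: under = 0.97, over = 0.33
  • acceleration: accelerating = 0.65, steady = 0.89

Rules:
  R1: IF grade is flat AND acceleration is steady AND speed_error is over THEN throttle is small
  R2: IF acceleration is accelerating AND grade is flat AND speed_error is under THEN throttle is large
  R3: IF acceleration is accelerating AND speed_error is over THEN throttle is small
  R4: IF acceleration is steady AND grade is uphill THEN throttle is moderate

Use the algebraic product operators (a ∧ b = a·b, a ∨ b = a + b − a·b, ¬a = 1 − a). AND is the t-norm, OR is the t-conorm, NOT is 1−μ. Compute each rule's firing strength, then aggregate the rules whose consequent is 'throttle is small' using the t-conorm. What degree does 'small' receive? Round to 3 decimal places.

0.265

R1: flat=0.22, steady=0.89, over=0.33; AND[a·b] → w = 0.0646
R2: accelerating=0.65, flat=0.22, under=0.97; AND[a·b] → w = 0.1387
R3: accelerating=0.65, over=0.33; AND[a·b] → w = 0.2145
R4: steady=0.89, uphill=0.16; AND[a·b] → w = 0.1424
Rules with consequent 'small': {R1, R3} → strengths 0.0646, 0.2145
Aggregate via t-conorm [a + b − a·b]: 0.2653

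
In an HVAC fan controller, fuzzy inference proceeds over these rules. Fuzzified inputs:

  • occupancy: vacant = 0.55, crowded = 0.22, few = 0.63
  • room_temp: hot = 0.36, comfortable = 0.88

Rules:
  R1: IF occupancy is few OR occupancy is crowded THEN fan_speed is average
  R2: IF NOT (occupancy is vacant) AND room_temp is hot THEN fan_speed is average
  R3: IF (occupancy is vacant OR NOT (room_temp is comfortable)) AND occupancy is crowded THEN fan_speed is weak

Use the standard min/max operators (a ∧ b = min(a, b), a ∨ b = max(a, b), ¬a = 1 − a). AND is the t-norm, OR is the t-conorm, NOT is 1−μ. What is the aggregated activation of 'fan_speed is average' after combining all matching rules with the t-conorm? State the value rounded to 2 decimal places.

0.63

R1: few=0.63, crowded=0.22; OR[max(a, b)] → w = 0.63
R2: ¬vacant=1−0.55=0.45, hot=0.36; AND[min(a, b)] → w = 0.36
R3: (vacant=0.55 OR ¬comfortable=1−0.88=0.12) = 0.55; AND[min(a, b)] with crowded=0.22 → w = 0.22
Rules with consequent 'average': {R1, R2} → strengths 0.63, 0.36
Aggregate via t-conorm [max(a, b)]: 0.63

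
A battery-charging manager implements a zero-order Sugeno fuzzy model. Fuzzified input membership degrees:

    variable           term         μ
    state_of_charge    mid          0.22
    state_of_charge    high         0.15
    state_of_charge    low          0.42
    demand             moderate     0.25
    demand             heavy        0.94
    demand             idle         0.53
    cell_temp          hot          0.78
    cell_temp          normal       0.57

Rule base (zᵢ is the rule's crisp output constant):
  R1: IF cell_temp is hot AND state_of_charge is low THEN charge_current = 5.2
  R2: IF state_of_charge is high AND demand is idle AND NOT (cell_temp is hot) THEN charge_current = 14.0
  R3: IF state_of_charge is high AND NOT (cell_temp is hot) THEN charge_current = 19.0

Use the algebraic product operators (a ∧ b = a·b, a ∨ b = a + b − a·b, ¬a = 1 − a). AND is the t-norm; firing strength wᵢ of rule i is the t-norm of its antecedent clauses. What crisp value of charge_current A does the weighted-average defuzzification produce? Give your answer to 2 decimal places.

6.81

R1 (z=5.2): hot=0.78, low=0.42; AND[a·b] → w = 0.3276
R2 (z=14.0): high=0.15, idle=0.53, ¬hot=1−0.78=0.22; AND[a·b] → w = 0.0175
R3 (z=19.0): high=0.15, ¬hot=1−0.78=0.22; AND[a·b] → w = 0.0330
Weighted average = (0.3276·5.2 + 0.0175·14.0 + 0.0330·19.0) / (0.3276 + 0.0175 + 0.0330)
  = 2.5754 / 0.3781 = 6.81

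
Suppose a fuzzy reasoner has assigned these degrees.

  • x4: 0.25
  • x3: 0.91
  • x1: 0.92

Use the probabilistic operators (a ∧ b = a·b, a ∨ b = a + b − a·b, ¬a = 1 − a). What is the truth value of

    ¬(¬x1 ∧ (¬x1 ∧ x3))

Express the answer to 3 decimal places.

0.994

¬x1 = 1 − 0.9200 = 0.0800
¬x1 = 1 − 0.9200 = 0.0800
¬x1 ∧ x3 = a·b on (0.0800, 0.9100) = 0.0728
¬x1 ∧ (¬x1 ∧ x3) = a·b on (0.0800, 0.0728) = 0.0058
¬(¬x1 ∧ (¬x1 ∧ x3)) = 1 − 0.0058 = 0.9942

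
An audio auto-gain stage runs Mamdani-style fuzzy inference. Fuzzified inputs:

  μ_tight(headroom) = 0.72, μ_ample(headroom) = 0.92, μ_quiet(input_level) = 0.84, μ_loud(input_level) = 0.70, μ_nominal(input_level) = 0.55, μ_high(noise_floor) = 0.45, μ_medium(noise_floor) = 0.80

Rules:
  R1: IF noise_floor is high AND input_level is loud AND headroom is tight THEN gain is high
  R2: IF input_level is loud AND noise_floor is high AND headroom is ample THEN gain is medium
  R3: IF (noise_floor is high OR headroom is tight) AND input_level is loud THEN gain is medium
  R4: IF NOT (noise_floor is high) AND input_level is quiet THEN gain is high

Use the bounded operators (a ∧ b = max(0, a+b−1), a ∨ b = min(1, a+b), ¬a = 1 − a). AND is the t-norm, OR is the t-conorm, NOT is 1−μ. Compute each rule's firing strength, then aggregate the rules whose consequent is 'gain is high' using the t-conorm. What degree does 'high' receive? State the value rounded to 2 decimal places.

0.39

R1: high=0.45, loud=0.70, tight=0.72; AND[max(0, a+b−1)] → w = 0.00
R2: loud=0.70, high=0.45, ample=0.92; AND[max(0, a+b−1)] → w = 0.07
R3: (high=0.45 OR tight=0.72) = 1.00; AND[max(0, a+b−1)] with loud=0.70 → w = 0.70
R4: ¬high=1−0.45=0.55, quiet=0.84; AND[max(0, a+b−1)] → w = 0.39
Rules with consequent 'high': {R1, R4} → strengths 0.00, 0.39
Aggregate via t-conorm [min(1, a+b)]: 0.39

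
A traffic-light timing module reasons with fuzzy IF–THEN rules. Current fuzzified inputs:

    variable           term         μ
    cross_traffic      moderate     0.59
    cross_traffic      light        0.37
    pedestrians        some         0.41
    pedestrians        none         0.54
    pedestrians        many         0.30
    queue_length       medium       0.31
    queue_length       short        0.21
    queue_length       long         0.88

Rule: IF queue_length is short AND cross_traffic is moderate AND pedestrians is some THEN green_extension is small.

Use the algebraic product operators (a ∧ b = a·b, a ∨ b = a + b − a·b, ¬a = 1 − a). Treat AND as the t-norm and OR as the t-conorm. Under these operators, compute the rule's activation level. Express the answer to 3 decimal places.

0.051

firing strength: short=0.21, moderate=0.59, some=0.41; AND[a·b] → w = 0.0508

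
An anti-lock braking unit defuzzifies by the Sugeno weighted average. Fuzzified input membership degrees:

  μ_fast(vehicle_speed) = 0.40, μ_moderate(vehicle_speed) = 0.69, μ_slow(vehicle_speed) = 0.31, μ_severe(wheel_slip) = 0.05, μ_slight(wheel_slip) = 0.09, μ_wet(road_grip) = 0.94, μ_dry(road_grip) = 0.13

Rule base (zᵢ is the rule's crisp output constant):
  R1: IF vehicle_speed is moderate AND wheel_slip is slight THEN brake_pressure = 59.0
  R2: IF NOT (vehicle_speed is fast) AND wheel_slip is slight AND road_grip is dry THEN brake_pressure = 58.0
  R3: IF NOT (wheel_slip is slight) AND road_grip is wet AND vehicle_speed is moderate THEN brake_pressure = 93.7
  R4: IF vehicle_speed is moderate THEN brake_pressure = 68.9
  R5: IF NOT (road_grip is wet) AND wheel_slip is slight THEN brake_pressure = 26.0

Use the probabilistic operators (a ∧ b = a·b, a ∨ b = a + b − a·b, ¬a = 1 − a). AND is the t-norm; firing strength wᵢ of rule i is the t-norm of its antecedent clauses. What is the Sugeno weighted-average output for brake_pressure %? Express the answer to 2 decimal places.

79.02

R1 (z=59.0): moderate=0.69, slight=0.09; AND[a·b] → w = 0.0621
R2 (z=58.0): ¬fast=1−0.40=0.60, slight=0.09, dry=0.13; AND[a·b] → w = 0.0070
R3 (z=93.7): ¬slight=1−0.09=0.91, wet=0.94, moderate=0.69; AND[a·b] → w = 0.5902
R4 (z=68.9): moderate=0.69 → w = 0.6900
R5 (z=26.0): ¬wet=1−0.94=0.06, slight=0.09; AND[a·b] → w = 0.0054
Weighted average = (0.0621·59.0 + 0.0070·58.0 + 0.5902·93.7 + 0.6900·68.9 + 0.0054·26.0) / (0.0621 + 0.0070 + 0.5902 + 0.6900 + 0.0054)
  = 107.0566 / 1.3547 = 79.02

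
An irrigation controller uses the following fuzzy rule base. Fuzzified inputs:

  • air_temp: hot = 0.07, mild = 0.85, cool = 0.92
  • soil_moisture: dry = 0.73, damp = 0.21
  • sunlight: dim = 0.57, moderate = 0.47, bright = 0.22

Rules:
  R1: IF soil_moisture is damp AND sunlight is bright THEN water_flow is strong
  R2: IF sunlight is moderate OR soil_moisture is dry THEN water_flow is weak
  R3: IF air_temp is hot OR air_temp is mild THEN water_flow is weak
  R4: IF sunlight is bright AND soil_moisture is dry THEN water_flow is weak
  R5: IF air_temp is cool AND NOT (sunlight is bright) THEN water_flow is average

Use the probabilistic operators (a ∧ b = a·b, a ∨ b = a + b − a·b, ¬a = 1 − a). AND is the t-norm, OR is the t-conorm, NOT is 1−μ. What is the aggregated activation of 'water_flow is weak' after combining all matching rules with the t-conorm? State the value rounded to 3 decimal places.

0.983

R1: damp=0.21, bright=0.22; AND[a·b] → w = 0.0462
R2: moderate=0.47, dry=0.73; OR[a + b − a·b] → w = 0.8569
R3: hot=0.07, mild=0.85; OR[a + b − a·b] → w = 0.8605
R4: bright=0.22, dry=0.73; AND[a·b] → w = 0.1606
R5: cool=0.92, ¬bright=1−0.22=0.78; AND[a·b] → w = 0.7176
Rules with consequent 'weak': {R2, R3, R4} → strengths 0.8569, 0.8605, 0.1606
Aggregate via t-conorm [a + b − a·b]: 0.9832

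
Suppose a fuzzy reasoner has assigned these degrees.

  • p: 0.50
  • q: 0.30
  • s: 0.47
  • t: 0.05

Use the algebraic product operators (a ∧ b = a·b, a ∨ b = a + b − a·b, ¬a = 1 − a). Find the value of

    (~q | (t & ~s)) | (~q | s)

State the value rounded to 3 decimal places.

0.954

~q = 1 − 0.3000 = 0.7000
~s = 1 − 0.4700 = 0.5300
t & ~s = a·b on (0.0500, 0.5300) = 0.0265
~q | (t & ~s) = a + b − a·b on (0.7000, 0.0265) = 0.7079
~q = 1 − 0.3000 = 0.7000
~q | s = a + b − a·b on (0.7000, 0.4700) = 0.8410
(~q | (t & ~s)) | (~q | s) = a + b − a·b on (0.7079, 0.8410) = 0.9536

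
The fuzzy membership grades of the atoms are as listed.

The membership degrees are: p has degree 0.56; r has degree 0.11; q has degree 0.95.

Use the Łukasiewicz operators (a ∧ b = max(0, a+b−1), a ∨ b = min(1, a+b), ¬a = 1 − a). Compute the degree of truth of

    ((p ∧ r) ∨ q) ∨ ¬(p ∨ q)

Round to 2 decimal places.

0.95

p ∧ r = max(0, a+b−1) on (0.56, 0.11) = 0.00
(p ∧ r) ∨ q = min(1, a+b) on (0.00, 0.95) = 0.95
p ∨ q = min(1, a+b) on (0.56, 0.95) = 1.00
¬(p ∨ q) = 1 − 1.00 = 0.00
((p ∧ r) ∨ q) ∨ ¬(p ∨ q) = min(1, a+b) on (0.95, 0.00) = 0.95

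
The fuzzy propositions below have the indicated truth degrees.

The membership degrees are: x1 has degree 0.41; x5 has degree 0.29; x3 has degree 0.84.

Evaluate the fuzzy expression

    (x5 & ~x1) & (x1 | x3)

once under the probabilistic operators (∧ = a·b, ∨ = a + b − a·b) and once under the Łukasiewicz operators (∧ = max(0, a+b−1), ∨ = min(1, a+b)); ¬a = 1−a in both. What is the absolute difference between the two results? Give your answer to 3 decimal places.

Under probabilistic:
  ~x1 = 1 − 0.4100 = 0.5900
  x5 & ~x1 = a·b on (0.2900, 0.5900) = 0.1711
  x1 | x3 = a + b − a·b on (0.4100, 0.8400) = 0.9056
  (x5 & ~x1) & (x1 | x3) = a·b on (0.1711, 0.9056) = 0.1549
  → value = 0.1549
Under Łukasiewicz:
  ~x1 = 1 − 0.41 = 0.59
  x5 & ~x1 = max(0, a+b−1) on (0.29, 0.59) = 0.00
  x1 | x3 = min(1, a+b) on (0.41, 0.84) = 1.00
  (x5 & ~x1) & (x1 | x3) = max(0, a+b−1) on (0.00, 1.00) = 0.00
  → value = 0.0000
|0.1549 − 0.0000| = 0.155

0.155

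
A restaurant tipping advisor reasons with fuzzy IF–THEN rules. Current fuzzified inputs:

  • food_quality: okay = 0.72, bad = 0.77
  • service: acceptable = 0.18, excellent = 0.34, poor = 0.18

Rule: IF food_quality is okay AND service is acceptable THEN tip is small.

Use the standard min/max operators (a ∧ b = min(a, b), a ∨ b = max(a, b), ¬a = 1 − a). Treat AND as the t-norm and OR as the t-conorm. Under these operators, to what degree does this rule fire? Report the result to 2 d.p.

0.18

firing strength: okay=0.72, acceptable=0.18; AND[min(a, b)] → w = 0.18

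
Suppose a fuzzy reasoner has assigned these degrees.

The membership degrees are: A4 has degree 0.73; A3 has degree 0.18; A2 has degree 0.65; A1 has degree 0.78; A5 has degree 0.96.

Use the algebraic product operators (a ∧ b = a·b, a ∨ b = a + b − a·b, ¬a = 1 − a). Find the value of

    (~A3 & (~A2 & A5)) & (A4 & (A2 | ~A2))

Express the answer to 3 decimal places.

0.155

~A3 = 1 − 0.1800 = 0.8200
~A2 = 1 − 0.6500 = 0.3500
~A2 & A5 = a·b on (0.3500, 0.9600) = 0.3360
~A3 & (~A2 & A5) = a·b on (0.8200, 0.3360) = 0.2755
~A2 = 1 − 0.6500 = 0.3500
A2 | ~A2 = a + b − a·b on (0.6500, 0.3500) = 0.7725
A4 & (A2 | ~A2) = a·b on (0.7300, 0.7725) = 0.5639
(~A3 & (~A2 & A5)) & (A4 & (A2 | ~A2)) = a·b on (0.2755, 0.5639) = 0.1554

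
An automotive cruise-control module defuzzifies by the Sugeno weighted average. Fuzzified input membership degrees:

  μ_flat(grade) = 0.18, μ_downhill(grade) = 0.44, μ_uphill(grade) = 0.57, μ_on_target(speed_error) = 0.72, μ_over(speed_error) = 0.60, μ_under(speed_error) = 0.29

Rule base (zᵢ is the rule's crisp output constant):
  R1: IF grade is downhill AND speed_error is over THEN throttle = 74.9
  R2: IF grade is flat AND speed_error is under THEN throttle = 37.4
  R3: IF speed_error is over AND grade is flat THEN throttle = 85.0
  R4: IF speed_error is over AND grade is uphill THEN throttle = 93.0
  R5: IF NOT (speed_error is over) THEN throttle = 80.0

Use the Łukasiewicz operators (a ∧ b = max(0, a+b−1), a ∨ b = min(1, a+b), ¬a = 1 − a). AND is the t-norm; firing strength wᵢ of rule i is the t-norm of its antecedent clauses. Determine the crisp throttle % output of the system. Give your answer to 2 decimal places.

83.29

R1 (z=74.9): downhill=0.44, over=0.60; AND[max(0, a+b−1)] → w = 0.04
R2 (z=37.4): flat=0.18, under=0.29; AND[max(0, a+b−1)] → w = 0.00
R3 (z=85.0): over=0.60, flat=0.18; AND[max(0, a+b−1)] → w = 0.00
R4 (z=93.0): over=0.60, uphill=0.57; AND[max(0, a+b−1)] → w = 0.17
R5 (z=80.0): ¬over=1−0.60=0.40 → w = 0.40
Weighted average = (0.04·74.9 + 0.00·37.4 + 0.00·85.0 + 0.17·93.0 + 0.40·80.0) / (0.04 + 0.00 + 0.00 + 0.17 + 0.40)
  = 50.8060 / 0.6100 = 83.29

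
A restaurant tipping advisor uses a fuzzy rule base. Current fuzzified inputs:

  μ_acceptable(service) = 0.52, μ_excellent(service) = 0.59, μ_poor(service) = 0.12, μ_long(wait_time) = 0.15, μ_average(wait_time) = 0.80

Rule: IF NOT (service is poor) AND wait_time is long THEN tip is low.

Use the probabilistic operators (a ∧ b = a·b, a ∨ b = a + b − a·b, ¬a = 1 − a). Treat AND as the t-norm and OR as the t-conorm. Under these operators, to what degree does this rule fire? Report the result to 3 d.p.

0.132

firing strength: ¬poor=1−0.12=0.88, long=0.15; AND[a·b] → w = 0.1320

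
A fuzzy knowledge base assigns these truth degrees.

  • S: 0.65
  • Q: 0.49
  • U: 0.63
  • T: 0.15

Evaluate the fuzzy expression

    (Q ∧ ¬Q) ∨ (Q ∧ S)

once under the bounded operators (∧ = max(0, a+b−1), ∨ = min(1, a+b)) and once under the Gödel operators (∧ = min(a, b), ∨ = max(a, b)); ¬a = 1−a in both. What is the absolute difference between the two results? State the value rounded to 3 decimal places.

0.350

Under bounded:
  ¬Q = 1 − 0.49 = 0.51
  Q ∧ ¬Q = max(0, a+b−1) on (0.49, 0.51) = 0.00
  Q ∧ S = max(0, a+b−1) on (0.49, 0.65) = 0.14
  (Q ∧ ¬Q) ∨ (Q ∧ S) = min(1, a+b) on (0.00, 0.14) = 0.14
  → value = 0.1400
Under Gödel:
  ¬Q = 1 − 0.49 = 0.51
  Q ∧ ¬Q = min(a, b) on (0.49, 0.51) = 0.49
  Q ∧ S = min(a, b) on (0.49, 0.65) = 0.49
  (Q ∧ ¬Q) ∨ (Q ∧ S) = max(a, b) on (0.49, 0.49) = 0.49
  → value = 0.4900
|0.1400 − 0.4900| = 0.350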